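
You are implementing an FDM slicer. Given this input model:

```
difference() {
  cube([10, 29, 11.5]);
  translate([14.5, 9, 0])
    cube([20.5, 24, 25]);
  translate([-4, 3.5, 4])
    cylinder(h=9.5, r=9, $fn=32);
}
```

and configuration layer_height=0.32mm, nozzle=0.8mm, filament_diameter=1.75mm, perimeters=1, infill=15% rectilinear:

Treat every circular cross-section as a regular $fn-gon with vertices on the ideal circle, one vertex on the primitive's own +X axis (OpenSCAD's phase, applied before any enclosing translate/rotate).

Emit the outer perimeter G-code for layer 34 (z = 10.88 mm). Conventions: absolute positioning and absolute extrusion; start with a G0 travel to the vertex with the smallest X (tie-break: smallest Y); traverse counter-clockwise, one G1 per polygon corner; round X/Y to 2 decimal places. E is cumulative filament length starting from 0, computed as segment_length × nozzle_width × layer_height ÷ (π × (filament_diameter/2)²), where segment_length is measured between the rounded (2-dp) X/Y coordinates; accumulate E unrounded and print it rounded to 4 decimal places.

G0 X0.00 Y11.52 Z10.88
G1 X1.00 Y10.98 E0.1210
G1 X2.36 Y9.86 E0.3085
G1 X3.48 Y8.50 E0.4960
G1 X4.31 Y6.94 E0.6841
G1 X4.83 Y5.26 E0.8712
G1 X5.00 Y3.50 E1.0594
G1 X4.83 Y1.74 E1.2476
G1 X4.31 Y0.06 E1.4348
G1 X4.29 Y0.00 E1.4415
G1 X10.00 Y0.00 E2.0493
G1 X10.00 Y29.00 E5.1358
G1 X0.00 Y29.00 E6.2001
G1 X0.00 Y11.52 E8.0606

At z = 10.88 mm: the cube is present — its section is the full 10×29 rectangle; the 20.5×24 cube at (14.5, 9) contributes its full rectangle; the r=9 cylinder at (-4, 3.5) contributes a regular 32-gon of circumradius 9; Subtracting the remaining from the first: starting from the 10×29 cube, the 20.5×24 cube at (14.5, 9) misses the remaining region (no effect); the r=9 cylinder at (-4, 3.5) partially overlaps it — only the 45.13 mm² overlap (of its 252.84 mm²) is removed, clipping the outline — 1 connected region. The outline is a single polygon with 13 vertices. Extrusion per mm of travel: 0.8 × 0.32 / (π × 0.875²) = 0.106432. Accumulating E over each segment gives final E = 8.0606.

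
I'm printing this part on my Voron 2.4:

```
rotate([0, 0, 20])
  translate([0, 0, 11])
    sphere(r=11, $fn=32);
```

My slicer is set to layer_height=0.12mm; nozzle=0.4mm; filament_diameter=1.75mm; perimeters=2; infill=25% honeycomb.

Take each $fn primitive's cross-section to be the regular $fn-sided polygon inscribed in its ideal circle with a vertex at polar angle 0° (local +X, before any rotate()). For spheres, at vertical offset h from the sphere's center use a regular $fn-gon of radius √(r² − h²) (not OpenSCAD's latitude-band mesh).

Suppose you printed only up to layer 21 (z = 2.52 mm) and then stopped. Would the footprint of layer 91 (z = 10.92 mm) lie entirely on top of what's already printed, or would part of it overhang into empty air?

Compare the two slices. At z = 2.52: the r=11 sphere contributes a regular 32-gon of circumradius √(11²−8.48²) = 7.006 (area = (32/2)·7.006²·sin(360°/32) = 153.23 mm²); (rotated 20° about Z; rotation is an isometry so areas/perimeters/island counts are preserved). At z = 10.92: the r=11 sphere slices to a regular 32-gon of circumradius 11.000 (√(r²−h²) with h=0.08 from center) (area = (32/2)·11.000²·sin(360°/32) = 377.67 mm²); (rotated 20° about Z; rotation is an isometry so areas/perimeters/island counts are preserved). Checking containment: at z = 10.92 the cross-section extends beyond the z = 2.52 cross-section by about 224.44 mm².

part overhangs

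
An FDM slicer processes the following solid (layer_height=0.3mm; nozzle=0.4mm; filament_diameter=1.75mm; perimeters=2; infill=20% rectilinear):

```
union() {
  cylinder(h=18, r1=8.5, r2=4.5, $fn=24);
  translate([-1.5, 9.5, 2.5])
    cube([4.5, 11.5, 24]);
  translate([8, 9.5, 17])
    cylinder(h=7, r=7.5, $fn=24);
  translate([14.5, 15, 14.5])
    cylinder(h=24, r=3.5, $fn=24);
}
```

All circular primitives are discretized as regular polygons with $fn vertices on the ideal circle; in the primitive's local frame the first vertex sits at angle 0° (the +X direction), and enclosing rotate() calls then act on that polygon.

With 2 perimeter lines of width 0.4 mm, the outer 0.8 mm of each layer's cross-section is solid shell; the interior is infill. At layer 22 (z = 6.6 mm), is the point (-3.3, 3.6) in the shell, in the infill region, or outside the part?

infill

At z = 6.6 mm: the cone contributes a regular 24-gon of circumradius 7.033 (interpolated between r1=8.5 and r2=4.5 at t=0.367); the cube at (-1.5, 9.5) is present — its section is the full 4.5×11.5 rectangle; the cylinder at (8, 9.5) is absent (z outside [17, 24]); the cylinder at (14.5, 15) is absent (z outside [14.5, 38.5]); Taking the union: the 2 present regions are separate (no shared area or edge), so areas and boundary lengths simply add and each stays a separate island — 2 connected regions. Overall, the cross-section has 2 separate islands. The nearest boundary edge runs (-4.97, 4.97)→(-3.52, 6.09); distance from the point to it = 2.11 mm. (Shell/infill is judged within the island containing the point — the largest one.) The point is inside the cross-section and 2.11 mm from the nearest boundary — more than the 0.8 mm shell width (2 × 0.4), so it's in the infill interior.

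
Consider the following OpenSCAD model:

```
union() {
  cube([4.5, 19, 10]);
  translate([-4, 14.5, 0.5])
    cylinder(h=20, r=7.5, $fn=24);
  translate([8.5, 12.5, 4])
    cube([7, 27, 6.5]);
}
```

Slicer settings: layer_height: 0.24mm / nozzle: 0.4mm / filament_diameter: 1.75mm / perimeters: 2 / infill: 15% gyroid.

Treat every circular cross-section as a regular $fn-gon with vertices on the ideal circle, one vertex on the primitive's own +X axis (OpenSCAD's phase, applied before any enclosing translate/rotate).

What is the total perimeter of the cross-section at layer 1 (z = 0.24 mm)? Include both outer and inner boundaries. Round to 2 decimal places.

47.00 mm

At z = 0.24 mm: the cube is present — its section is the full 4.5×19 rectangle (perimeter 47.00 mm); the cylinder at (-4, 14.5) is absent (z outside [0.5, 20.5]); the cube at (8.5, 12.5) is absent (z outside [4, 10.5]); Taking the union: only the 4.5×19 cube is present, so the union is just that shape — boundary = 47.00 mm. Overall, the cross-section is a single solid region. Total boundary length (outer) = 47.00 mm.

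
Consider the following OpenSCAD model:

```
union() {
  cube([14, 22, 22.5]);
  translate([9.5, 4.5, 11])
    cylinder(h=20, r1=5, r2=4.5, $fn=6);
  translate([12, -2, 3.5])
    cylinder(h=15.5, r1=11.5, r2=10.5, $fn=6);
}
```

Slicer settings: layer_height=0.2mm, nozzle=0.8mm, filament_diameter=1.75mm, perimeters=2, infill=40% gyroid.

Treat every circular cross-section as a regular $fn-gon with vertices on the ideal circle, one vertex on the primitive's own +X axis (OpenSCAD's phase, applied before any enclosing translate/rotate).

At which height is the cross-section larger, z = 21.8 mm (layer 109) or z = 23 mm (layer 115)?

Layer 109 (z = 21.8): the cube (footprint 14×22) is included at this height (area 308.00 mm²); the cone at (9.5, 4.5) contributes a regular 6-gon of circumradius 4.730 (interpolated between r1=5 and r2=4.5 at t=0.540) (area = (6/2)·4.730²·sin(360°/6) = 58.13 mm²); the cone at (12, -2) does not reach this height (z outside [3.5, 19]); Combining (union): the regions partially overlap — summed areas 366.13 mm² minus the doubly-counted overlap 58.03 mm² gives 308.09 mm² — area = 308.09 mm². So its area = 308.09 mm². Layer 115 (z = 23): the cube is not intersected at this z (z outside [0, 22.5]); the cone at (9.5, 4.5) (r1=5→r2=4.5) has section circumradius 4.700 here — a regular 6-gon (area = (6/2)·4.700²·sin(360°/6) = 57.39 mm²); the cone at (12, -2) is absent (z outside [3.5, 19]); Merging all regions: only the cone at (9.5, 4.5) is present, so the union is just that shape — area = 57.39 mm². So its area = 57.39 mm². Layer 109 is larger (308.09 vs 57.39 mm²).

layer 109 (z = 21.8 mm)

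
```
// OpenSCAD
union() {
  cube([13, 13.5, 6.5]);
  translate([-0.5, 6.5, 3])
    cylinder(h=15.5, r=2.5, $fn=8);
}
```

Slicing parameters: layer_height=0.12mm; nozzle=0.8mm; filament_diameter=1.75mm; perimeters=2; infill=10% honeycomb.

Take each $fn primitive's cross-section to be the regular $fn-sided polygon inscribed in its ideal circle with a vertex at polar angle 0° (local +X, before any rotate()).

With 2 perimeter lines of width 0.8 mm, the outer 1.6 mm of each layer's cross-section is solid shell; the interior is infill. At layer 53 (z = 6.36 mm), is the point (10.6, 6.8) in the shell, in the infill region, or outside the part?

At z = 6.36 mm: the 13×13.5 cube contributes its full rectangle; the r=2.5 cylinder at (-0.5, 6.5) gives a regular 8-gon of circumradius 2.5 (constant along its height); Merging all regions: the regions partially overlap (shared area 6.44 mm²), so overlapping operands fuse into one piece — 1 connected region. Overall, the cross-section is a single solid region. The nearest boundary edge runs (13.00, 13.50)→(13.00, 0.00); distance from the point to it = 2.40 mm. The point is inside the cross-section and 2.40 mm from the nearest boundary — more than the 1.6 mm shell width (2 × 0.8), so it's in the infill interior.

infill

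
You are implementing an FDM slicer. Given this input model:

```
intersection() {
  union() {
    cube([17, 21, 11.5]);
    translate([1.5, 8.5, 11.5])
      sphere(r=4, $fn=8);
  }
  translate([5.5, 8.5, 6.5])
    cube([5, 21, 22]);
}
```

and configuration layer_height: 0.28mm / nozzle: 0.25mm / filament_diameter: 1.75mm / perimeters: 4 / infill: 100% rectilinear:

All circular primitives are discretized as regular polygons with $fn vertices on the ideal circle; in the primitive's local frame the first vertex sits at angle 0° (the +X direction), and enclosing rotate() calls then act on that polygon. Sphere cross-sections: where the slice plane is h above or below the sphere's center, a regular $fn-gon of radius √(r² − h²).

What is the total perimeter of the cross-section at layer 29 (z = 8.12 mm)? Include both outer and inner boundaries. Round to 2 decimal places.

35.00 mm

At z = 8.12 mm: the cube is present — its section is the full 17×21 rectangle (perimeter 76.00 mm); the r=4 sphere at (1.5, 8.5) slices to a regular 8-gon of circumradius 2.139 (√(r²−h²) with h=3.38 from center) (perimeter = 2·8·2.139·sin(180°/8) = 13.10 mm); Taking the union: the regions partially overlap (shared area 11.96 mm²), so the edge portions inside another operand are dropped and the merged outline is re-measured after clipping — boundary = 76.27 mm; the cube at (5.5, 8.5) is present — its section is the full 5×21 rectangle (perimeter 52.00 mm); Taking the intersection: the 5×21 cube at (5.5, 8.5) partially overlaps the result so far; clipping to the common part keeps 62.50 mm² — boundary = 35.00 mm. Overall, the cross-section is a single solid region. Total boundary length (outer) = 35.00 mm.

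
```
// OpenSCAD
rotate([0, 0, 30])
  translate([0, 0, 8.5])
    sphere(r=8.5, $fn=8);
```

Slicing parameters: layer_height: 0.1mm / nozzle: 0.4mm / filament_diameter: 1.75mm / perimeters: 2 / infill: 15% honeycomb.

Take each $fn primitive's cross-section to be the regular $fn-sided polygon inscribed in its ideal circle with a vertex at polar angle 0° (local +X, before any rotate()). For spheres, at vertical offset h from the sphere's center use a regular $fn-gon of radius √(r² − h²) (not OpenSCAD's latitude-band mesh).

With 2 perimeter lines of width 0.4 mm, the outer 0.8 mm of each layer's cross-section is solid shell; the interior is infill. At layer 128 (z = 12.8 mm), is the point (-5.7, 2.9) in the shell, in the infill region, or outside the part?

shell

At z = 12.8 mm: the r=8.5 sphere contributes a regular 8-gon of circumradius √(8.5²−4.3²) = 7.332; (whole slice rotated 30° about Z — lengths, areas and connectivity unchanged). Overall, the cross-section is a single solid region. Undo the 30° rotation: the query point maps to (-3.486, 5.361) in the un-rotated model frame. The nearest boundary edge runs (0.00, 7.33)→(-5.18, 5.18); distance from the point to it = 0.49 mm. The point is inside the cross-section, 0.49 mm from the nearest boundary — within the 0.8 mm shell band (2 × 0.4).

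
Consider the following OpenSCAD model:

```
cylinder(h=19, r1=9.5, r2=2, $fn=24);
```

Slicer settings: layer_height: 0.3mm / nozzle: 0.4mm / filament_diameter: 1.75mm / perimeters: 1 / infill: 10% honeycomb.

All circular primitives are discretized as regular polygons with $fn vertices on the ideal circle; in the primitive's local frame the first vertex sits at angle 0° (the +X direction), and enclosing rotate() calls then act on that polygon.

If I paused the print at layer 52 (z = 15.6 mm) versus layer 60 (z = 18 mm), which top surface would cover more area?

layer 52 (z = 15.6 mm)

Layer 52 (z = 15.6): the cone contributes a regular 24-gon of circumradius 3.342 (interpolated between r1=9.5 and r2=2 at t=0.821) (area = (24/2)·3.342²·sin(360°/24) = 34.69 mm²). So its area = 34.69 mm². Layer 60 (z = 18): the cone (r1=9.5→r2=2) has section circumradius 2.395 here — a regular 24-gon (area = (24/2)·2.395²·sin(360°/24) = 17.81 mm²). So its area = 17.81 mm². Layer 52 is larger (34.69 vs 17.81 mm²).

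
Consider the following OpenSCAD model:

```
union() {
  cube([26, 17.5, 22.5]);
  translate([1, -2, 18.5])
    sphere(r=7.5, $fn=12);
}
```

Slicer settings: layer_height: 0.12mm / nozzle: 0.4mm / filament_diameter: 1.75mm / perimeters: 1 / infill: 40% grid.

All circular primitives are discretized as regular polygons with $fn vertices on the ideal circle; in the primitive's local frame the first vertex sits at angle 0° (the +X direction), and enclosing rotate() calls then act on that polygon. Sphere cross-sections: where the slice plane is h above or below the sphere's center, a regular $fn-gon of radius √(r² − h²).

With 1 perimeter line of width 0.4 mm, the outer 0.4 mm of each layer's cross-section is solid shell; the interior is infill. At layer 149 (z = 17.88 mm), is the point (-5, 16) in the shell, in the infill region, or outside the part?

outside

At z = 17.88 mm: the cube is present — its section is the full 26×17.5 rectangle; the r=7.5 sphere at (1, -2) slices to a regular 12-gon of circumradius 7.474 (√(r²−h²) with h=0.62 from center); Combining (union): the regions partially overlap (shared area 32.83 mm²), so overlapping operands fuse into one piece — 1 connected region. Overall, the cross-section is a single solid region. The nearest boundary edge runs (0.00, 5.21)→(0.00, 17.50); distance from the point to it = 5.00 mm. The point is not inside any of the regions above, so it lies outside the cross-section (5.00 mm from the nearest boundary).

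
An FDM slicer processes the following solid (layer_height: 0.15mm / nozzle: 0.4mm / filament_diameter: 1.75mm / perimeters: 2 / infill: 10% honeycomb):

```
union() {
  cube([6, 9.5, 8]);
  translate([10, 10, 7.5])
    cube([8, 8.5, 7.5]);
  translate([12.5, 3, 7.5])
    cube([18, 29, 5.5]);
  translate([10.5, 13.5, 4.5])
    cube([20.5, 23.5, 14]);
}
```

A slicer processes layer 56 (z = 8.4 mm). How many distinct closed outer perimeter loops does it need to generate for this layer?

At z = 8.4 mm: the cube does not reach this height (z outside [0, 8]); the 8×8.5 cube at (10, 10) contributes its full rectangle; the cube at (12.5, 3) is present — its section is the full 18×29 rectangle; the cube at (10.5, 13.5) (footprint 20.5×23.5) is included at this height; Taking the union: the regions partially overlap (shared area 389.75 mm²), so overlapping operands fuse into one piece — 1 connected region. The result has 1 disconnected region.

1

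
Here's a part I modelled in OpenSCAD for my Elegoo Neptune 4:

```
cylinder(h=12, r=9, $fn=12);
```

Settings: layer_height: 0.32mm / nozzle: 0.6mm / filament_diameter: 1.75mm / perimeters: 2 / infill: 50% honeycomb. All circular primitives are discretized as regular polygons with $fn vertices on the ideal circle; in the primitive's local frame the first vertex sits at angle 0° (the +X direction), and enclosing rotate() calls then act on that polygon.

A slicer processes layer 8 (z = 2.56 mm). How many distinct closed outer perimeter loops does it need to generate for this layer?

At z = 2.56 mm: the r=9 cylinder contributes a regular 12-gon of circumradius 9. The result has 1 disconnected region.

1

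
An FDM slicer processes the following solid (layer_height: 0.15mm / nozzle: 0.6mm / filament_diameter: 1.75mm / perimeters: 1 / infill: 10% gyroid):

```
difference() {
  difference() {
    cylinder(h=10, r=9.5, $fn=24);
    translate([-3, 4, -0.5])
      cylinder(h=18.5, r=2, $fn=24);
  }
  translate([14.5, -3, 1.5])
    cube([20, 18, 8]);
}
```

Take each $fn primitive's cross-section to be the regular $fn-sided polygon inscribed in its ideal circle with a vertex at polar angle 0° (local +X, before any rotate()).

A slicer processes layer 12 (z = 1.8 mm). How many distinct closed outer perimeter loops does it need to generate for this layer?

At z = 1.8 mm: the r=9.5 cylinder gives a regular 24-gon of circumradius 9.5 (constant along its height); the r=2 cylinder at (-3, 4) contributes a regular 24-gon of circumradius 2; After the difference (first − rest): starting from the r=9.5 cylinder, the r=2 cylinder at (-3, 4) lies wholly inside it (removes its full 12.42 mm² and its 12.53 mm outline becomes a hole wall) — 1 connected region with 1 hole; the cube at (14.5, -3) is present — its section is the full 20×18 rectangle; Subtracting the remaining from the first: starting from the result so far, the 20×18 cube at (14.5, -3) misses the remaining region (no effect) — 1 connected region with 1 hole. The result has 1 disconnected region.

1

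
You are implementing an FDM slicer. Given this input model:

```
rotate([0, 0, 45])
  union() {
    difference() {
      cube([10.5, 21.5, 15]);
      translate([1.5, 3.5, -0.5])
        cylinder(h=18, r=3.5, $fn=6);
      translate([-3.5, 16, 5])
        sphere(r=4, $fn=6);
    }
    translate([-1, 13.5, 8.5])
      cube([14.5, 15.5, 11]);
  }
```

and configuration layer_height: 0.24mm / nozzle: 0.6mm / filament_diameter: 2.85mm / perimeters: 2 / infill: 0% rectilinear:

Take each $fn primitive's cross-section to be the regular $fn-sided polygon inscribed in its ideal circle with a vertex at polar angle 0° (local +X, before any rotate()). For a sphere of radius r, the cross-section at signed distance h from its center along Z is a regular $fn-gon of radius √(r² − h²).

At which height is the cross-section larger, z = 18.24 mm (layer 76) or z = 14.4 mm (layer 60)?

layer 60 (z = 14.4 mm)

Layer 76 (z = 18.24): the cube does not reach this height (z outside [0, 15]); the cylinder at (1.5, 3.5) is absent (z outside [-0.5, 17.5]); the sphere at (-3.5, 16) is absent (|z−center|=13.240 > r=4); Taking the first minus the rest: the first operand is absent here, so nothing remains; the cube at (-1, 13.5) is present — its section is the full 14.5×15.5 rectangle (area 224.75 mm²); Merging all regions: only the 14.5×15.5 cube at (-1, 13.5) is present, so the union is just that shape — area = 224.75 mm²; (rotated 45° about Z; rotation is an isometry so areas/perimeters/island counts are preserved). So its area = 224.75 mm². Layer 60 (z = 14.4): the cube (footprint 10.5×21.5) is included at this height (area 225.75 mm²); the r=3.5 cylinder at (1.5, 3.5) gives a regular 6-gon of circumradius 3.5 (constant along its height) (area = (6/2)·3.500²·sin(360°/6) = 31.83 mm²); the sphere at (-3.5, 16) does not reach this height (|z−center|=9.400 > r=4); After the difference (first − rest): starting from the 10.5×21.5 cube (225.75 mm²), the r=3.5 cylinder at (1.5, 3.5) partially overlaps it — only the 25.01 mm² overlap (of its 31.83 mm²) is removed, clipping the outline — area = 200.74 mm²; the cube at (-1, 13.5) is present — its section is the full 14.5×15.5 rectangle (area 224.75 mm²); Merging all regions: the regions partially overlap — summed areas 425.49 mm² minus the doubly-counted overlap 84.00 mm² gives 341.49 mm² — area = 341.49 mm²; (whole slice rotated 45° about Z — lengths, areas and connectivity unchanged). So its area = 341.49 mm². Layer 60 is larger (341.49 vs 224.75 mm²).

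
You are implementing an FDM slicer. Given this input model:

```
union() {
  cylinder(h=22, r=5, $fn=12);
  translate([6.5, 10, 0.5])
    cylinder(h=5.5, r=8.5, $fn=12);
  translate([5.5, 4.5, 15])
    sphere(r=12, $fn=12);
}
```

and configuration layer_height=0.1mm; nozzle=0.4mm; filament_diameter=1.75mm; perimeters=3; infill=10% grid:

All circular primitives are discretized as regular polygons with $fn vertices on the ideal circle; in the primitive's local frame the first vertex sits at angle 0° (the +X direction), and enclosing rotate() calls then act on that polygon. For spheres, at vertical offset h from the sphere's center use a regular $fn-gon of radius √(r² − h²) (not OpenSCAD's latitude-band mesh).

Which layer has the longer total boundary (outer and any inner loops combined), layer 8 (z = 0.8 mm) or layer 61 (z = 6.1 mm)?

layer 8 (z = 0.8 mm)

Layer 8 (z = 0.8): the cylinder: section is a regular 12-gon, circumradius r=5 (perimeter = 2·12·5.000·sin(180°/12) = 31.06 mm); the r=8.5 cylinder at (6.5, 10) gives a regular 12-gon of circumradius 8.5 (constant along its height) (perimeter = 2·12·8.500·sin(180°/12) = 52.80 mm); the sphere at (5.5, 4.5) does not reach this height (|z−center|=14.200 > r=12); Combining (union): the regions partially overlap (shared area 4.57 mm²), so the edge portions inside another operand are dropped and the merged outline is re-measured after clipping — boundary = 72.54 mm. So its perimeter = 72.54 mm. Layer 61 (z = 6.1): the r=5 cylinder contributes a regular 12-gon of circumradius 5 (perimeter = 2·12·5.000·sin(180°/12) = 31.06 mm); the cylinder at (6.5, 10) is not intersected at this z (z outside [0.5, 6]); the r=12 sphere at (5.5, 4.5) slices to a regular 12-gon of circumradius 8.049 (√(r²−h²) with h=8.9 from center) (perimeter = 2·12·8.049·sin(180°/12) = 50.00 mm); Merging all regions: the regions partially overlap (shared area 39.66 mm²), so the edge portions inside another operand are dropped and the merged outline is re-measured after clipping — boundary = 56.78 mm. So its perimeter = 56.78 mm. Layer 8 is larger (72.54 vs 56.78 mm).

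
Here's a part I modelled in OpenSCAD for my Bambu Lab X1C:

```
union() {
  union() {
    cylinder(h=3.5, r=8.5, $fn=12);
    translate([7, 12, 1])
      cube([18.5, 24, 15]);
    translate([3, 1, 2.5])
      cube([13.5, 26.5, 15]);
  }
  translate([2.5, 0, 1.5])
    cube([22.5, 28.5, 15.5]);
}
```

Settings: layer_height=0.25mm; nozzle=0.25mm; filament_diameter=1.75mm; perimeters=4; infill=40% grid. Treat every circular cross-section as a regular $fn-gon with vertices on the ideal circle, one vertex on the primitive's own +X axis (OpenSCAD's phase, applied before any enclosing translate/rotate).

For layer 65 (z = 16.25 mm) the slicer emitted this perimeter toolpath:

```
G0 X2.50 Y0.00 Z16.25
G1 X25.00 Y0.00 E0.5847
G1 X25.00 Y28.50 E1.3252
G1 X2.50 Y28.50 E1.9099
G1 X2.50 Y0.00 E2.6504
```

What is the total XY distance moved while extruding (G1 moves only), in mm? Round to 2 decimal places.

102.00 mm

Sum the Euclidean lengths of each G1 segment: total = 102.00 mm.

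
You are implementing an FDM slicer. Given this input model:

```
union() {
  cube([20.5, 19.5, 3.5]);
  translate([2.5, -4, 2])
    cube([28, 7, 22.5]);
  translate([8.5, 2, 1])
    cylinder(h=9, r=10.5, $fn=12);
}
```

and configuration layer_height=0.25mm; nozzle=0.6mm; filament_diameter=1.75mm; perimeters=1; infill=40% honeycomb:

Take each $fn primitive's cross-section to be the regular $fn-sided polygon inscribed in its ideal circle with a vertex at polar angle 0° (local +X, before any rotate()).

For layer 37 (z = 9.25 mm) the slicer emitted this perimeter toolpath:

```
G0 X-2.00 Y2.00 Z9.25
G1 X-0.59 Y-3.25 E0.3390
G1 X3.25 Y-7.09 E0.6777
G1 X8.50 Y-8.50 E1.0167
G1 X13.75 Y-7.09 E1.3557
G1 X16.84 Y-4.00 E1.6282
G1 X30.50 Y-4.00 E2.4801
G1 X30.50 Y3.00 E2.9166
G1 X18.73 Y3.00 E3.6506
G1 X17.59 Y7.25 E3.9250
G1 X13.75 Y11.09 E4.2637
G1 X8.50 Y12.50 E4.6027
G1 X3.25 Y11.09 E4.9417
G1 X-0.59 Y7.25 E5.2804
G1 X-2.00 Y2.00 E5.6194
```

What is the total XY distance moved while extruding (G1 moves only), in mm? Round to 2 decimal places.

Sum the Euclidean lengths of each G1 segment: total = 90.11 mm.

90.11 mm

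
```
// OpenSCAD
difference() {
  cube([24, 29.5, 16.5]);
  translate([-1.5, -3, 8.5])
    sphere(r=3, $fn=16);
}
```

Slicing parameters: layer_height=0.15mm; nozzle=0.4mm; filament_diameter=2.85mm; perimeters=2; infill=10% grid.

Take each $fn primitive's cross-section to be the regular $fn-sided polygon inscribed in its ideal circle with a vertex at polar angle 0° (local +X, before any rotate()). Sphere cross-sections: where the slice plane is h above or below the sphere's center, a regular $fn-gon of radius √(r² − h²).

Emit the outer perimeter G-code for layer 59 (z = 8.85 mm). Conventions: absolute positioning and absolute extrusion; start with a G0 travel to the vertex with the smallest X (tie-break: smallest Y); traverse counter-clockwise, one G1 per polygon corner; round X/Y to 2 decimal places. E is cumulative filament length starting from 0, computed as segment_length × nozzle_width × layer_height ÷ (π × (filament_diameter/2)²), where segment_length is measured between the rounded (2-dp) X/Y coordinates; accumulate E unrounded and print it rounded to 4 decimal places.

At z = 8.85 mm: the 24×29.5 cube contributes its full rectangle; the r=3 sphere at (-1.5, -3) contributes a regular 16-gon of circumradius √(3²−0.35²) = 2.980; Subtracting the remaining from the first: starting from the 24×29.5 cube, the r=3 sphere at (-1.5, -3) misses the remaining region (no effect) — 1 connected region. The outline is a single polygon with 4 vertices. Extrusion per mm of travel: 0.4 × 0.15 / (π × 1.425²) = 0.009405. Accumulating E over each segment gives final E = 1.0064.

G0 X0.00 Y0.00 Z8.85
G1 X24.00 Y0.00 E0.2257
G1 X24.00 Y29.50 E0.5032
G1 X0.00 Y29.50 E0.7289
G1 X0.00 Y0.00 E1.0064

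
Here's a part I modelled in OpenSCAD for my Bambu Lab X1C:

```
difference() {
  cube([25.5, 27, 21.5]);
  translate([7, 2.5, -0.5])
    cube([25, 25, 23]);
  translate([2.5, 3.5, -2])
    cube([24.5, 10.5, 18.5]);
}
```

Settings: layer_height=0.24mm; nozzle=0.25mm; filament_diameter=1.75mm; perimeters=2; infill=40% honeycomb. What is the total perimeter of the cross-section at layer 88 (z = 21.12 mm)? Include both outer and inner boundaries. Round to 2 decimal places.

105.00 mm

At z = 21.12 mm: the cube (footprint 25.5×27) is included at this height (perimeter 105.00 mm); the cube at (7, 2.5) is present — its section is the full 25×25 rectangle (perimeter 100.00 mm); the cube at (2.5, 3.5) is not intersected at this z (z outside [-2, 16.5]); Subtracting the remaining from the first: starting from the 25.5×27 cube, the 25×25 cube at (7, 2.5) partially overlaps it — only the 453.25 mm² overlap (of its 625.00 mm²) is removed, clipping the outline — boundary = 105.00 mm. Overall, the cross-section is a single solid region. Total boundary length (outer) = 105.00 mm.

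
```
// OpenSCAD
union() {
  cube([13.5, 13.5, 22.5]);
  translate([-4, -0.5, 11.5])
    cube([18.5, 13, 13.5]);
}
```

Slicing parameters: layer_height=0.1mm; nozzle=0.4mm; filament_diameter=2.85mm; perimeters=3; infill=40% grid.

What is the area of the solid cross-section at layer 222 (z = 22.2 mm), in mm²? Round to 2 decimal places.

254.00 mm²

At z = 22.2 mm: the cube is present — its section is the full 13.5×13.5 rectangle (area 182.25 mm²); the cube at (-4, -0.5) is present — its section is the full 18.5×13 rectangle (area 240.50 mm²); Merging all regions: the regions partially overlap — summed areas 422.75 mm² minus the doubly-counted overlap 168.75 mm² gives 254.00 mm² — area = 254.00 mm². Overall, the cross-section is a single solid region. Net area = 254.00 mm².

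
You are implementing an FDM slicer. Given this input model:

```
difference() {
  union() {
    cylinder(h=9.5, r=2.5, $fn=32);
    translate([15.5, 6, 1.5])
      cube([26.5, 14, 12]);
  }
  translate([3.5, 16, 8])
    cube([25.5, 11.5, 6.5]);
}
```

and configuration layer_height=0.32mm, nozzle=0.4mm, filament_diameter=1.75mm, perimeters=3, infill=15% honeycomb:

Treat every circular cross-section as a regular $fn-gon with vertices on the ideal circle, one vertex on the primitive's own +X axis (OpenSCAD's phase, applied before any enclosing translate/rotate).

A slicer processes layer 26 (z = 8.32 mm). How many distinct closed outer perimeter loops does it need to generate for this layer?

At z = 8.32 mm: the r=2.5 cylinder gives a regular 32-gon of circumradius 2.5 (constant along its height); the cube at (15.5, 6) is present — its section is the full 26.5×14 rectangle; Taking the union: the 2 present regions are separate (no shared area or edge), so areas and boundary lengths simply add and each stays a separate island — 2 connected regions; the cube at (3.5, 16) (footprint 25.5×11.5) is included at this height; Taking the first minus the rest: starting from that combined region, the 25.5×11.5 cube at (3.5, 16) partially overlaps it — only the 54.00 mm² overlap (of its 293.25 mm²) is removed, clipping the outline — 2 connected regions. The result has 2 disconnected regions.

2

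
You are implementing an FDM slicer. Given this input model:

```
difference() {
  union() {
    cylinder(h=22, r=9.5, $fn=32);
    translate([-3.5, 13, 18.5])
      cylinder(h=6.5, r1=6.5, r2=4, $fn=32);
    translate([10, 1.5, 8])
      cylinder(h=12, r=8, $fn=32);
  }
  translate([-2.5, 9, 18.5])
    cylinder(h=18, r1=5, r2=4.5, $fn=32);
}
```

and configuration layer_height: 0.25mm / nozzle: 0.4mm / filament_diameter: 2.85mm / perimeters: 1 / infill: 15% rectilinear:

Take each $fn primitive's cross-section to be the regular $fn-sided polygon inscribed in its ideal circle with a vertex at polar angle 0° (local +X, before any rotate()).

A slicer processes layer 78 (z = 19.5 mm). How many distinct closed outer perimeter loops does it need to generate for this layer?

At z = 19.5 mm: the r=9.5 cylinder gives a regular 32-gon of circumradius 9.5 (constant along its height); the cone at (-3.5, 13) contributes a regular 32-gon of circumradius 6.115 (interpolated between r1=6.5 and r2=4 at t=0.154); the cylinder at (10, 1.5): section is a regular 32-gon, circumradius r=8; Merging all regions: the regions partially overlap (shared area 83.32 mm²), so overlapping operands fuse into one piece — 1 connected region; the cone at (-2.5, 9): at t=0.056 of its height the radius interpolates to r₁+(r₂−r₁)t = 4.972, giving a regular 32-gon of that circumradius; Subtracting the remaining from the first: starting from that combined region, the cone at (-2.5, 9) partially overlaps it — only the 75.32 mm² overlap (of its 77.17 mm²) is removed, clipping the outline — 2 connected regions. The result has 2 disconnected regions.

2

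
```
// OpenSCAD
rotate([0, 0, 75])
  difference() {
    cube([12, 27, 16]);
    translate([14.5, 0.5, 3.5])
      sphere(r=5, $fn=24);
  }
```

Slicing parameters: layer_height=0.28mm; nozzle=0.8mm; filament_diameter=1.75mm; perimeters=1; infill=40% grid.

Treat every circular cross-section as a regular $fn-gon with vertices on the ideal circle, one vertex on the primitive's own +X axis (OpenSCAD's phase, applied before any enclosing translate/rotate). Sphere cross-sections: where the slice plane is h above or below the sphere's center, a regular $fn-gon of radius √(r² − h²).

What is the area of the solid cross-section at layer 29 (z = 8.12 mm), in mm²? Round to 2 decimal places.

324.00 mm²

At z = 8.12 mm: the cube is present — its section is the full 12×27 rectangle (area 324.00 mm²); the r=5 sphere at (14.5, 0.5) contributes a regular 24-gon of circumradius √(5²−4.62²) = 1.912 (area = (24/2)·1.912²·sin(360°/24) = 11.35 mm²); After the difference (first − rest): starting from the 12×27 cube (324.00 mm²), the r=5 sphere at (14.5, 0.5) misses the remaining region (no effect) — area = 324.00 mm²; (whole slice rotated 75° about Z — lengths, areas and connectivity unchanged). Overall, the cross-section is a single solid region. Net area = 324.00 mm².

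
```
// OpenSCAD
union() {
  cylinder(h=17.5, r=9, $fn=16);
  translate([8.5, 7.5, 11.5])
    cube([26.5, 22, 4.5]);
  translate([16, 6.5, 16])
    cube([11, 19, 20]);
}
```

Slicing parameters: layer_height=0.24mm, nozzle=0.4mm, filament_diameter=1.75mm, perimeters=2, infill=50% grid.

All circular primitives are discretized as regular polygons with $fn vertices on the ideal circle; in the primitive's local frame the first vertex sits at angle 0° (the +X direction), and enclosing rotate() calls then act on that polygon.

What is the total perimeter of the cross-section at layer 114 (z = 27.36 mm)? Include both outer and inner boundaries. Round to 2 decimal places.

At z = 27.36 mm: the cylinder is absent (z outside [0, 17.5]); the cube at (8.5, 7.5) is not intersected at this z (z outside [11.5, 16]); the 11×19 cube at (16, 6.5) contributes its full rectangle (perimeter 60.00 mm); Combining (union): only the 11×19 cube at (16, 6.5) is present, so the union is just that shape — boundary = 60.00 mm. Overall, the cross-section is a single solid region. Total boundary length (outer) = 60.00 mm.

60.00 mm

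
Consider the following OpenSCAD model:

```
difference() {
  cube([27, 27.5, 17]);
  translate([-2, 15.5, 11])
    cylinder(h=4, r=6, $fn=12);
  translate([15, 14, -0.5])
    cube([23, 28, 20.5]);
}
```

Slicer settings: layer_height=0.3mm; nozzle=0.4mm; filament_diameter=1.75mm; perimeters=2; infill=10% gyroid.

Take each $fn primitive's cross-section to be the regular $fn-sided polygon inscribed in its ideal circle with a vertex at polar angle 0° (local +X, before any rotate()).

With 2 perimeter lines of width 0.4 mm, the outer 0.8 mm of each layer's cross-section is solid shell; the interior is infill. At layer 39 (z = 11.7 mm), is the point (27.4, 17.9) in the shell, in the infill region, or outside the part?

At z = 11.7 mm: the cube is present — its section is the full 27×27.5 rectangle; the cylinder at (-2, 15.5): section is a regular 12-gon, circumradius r=6; the 23×28 cube at (15, 14) contributes its full rectangle; Subtracting the remaining from the first: starting from the 27×27.5 cube, the r=6 cylinder at (-2, 15.5) partially overlaps it — only the 31.07 mm² overlap (of its 108.00 mm²) is removed, clipping the outline; the 23×28 cube at (15, 14) partially overlaps it — only the 162.00 mm² overlap (of its 644.00 mm²) is removed, clipping the outline — 1 connected region. Overall, the cross-section is a single solid region. The nearest boundary edge runs (15.00, 14.00)→(27.00, 14.00); distance from the point to it = 3.92 mm. The point is not inside any of the regions above, so it lies outside the cross-section (3.92 mm from the nearest boundary).

outside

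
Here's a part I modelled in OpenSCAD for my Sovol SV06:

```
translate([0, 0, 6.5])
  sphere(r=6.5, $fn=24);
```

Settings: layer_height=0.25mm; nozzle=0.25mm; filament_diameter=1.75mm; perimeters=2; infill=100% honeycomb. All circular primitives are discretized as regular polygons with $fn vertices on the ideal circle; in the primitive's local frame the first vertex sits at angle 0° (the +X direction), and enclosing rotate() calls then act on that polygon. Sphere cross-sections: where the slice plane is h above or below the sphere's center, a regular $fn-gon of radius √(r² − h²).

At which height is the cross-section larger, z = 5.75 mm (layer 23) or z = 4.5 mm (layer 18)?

Layer 23 (z = 5.75): the r=6.5 sphere slices to a regular 24-gon of circumradius 6.457 (√(r²−h²) with h=0.75 from center) (area = (24/2)·6.457²·sin(360°/24) = 129.47 mm²). So its area = 129.47 mm². Layer 18 (z = 4.5): the r=6.5 sphere slices to a regular 24-gon of circumradius 6.185 (√(r²−h²) with h=2 from center) (area = (24/2)·6.185²·sin(360°/24) = 118.80 mm²). So its area = 118.80 mm². Layer 23 is larger (129.47 vs 118.80 mm²).

layer 23 (z = 5.75 mm)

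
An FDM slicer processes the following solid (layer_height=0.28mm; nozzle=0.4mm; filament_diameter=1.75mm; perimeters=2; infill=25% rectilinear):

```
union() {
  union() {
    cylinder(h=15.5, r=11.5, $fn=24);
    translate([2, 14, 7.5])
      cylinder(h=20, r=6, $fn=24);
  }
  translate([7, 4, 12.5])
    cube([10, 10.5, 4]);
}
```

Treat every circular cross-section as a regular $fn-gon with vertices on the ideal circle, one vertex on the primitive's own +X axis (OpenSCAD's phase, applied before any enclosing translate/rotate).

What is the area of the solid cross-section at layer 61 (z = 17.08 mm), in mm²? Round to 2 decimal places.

At z = 17.08 mm: the cylinder is absent (z outside [0, 15.5]); the r=6 cylinder at (2, 14) gives a regular 24-gon of circumradius 6 (constant along its height) (area = (24/2)·6.000²·sin(360°/24) = 111.81 mm²); Combining (union): only the r=6 cylinder at (2, 14) is present, so the union is just that shape — area = 111.81 mm²; the cube at (7, 4) is absent (z outside [12.5, 16.5]); Taking the union: only the result so far is present, so the union is just that shape — area = 111.81 mm². Overall, the cross-section is a single solid region. Net area = 111.81 mm².

111.81 mm²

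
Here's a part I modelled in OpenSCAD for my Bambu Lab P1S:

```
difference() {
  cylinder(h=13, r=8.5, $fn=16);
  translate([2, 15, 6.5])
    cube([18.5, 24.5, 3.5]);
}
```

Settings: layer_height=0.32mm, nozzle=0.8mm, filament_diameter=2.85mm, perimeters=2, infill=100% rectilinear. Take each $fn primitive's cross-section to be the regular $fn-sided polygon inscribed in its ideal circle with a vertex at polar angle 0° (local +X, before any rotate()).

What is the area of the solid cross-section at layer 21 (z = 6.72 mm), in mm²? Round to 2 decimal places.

221.19 mm²

At z = 6.72 mm: the cylinder: section is a regular 16-gon, circumradius r=8.5 (area = (16/2)·8.500²·sin(360°/16) = 221.19 mm²); the cube at (2, 15) (footprint 18.5×24.5) is included at this height (area 453.25 mm²); Subtracting the remaining from the first: starting from the r=8.5 cylinder (221.19 mm²), the 18.5×24.5 cube at (2, 15) misses the remaining region (no effect) — area = 221.19 mm². Overall, the cross-section is a single solid region. Net area = 221.19 mm².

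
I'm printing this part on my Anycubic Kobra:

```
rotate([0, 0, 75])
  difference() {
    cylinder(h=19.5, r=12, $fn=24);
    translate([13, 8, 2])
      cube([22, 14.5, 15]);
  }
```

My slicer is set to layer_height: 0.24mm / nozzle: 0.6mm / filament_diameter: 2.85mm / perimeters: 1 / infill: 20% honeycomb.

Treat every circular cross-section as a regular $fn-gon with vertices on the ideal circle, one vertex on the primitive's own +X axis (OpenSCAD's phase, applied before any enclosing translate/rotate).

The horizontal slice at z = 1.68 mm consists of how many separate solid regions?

1

At z = 1.68 mm: the cylinder: section is a regular 24-gon, circumradius r=12; the cube at (13, 8) is absent (z outside [2, 17]); Taking the first minus the rest: none of the subtracted shapes is present at this height, so the r=12 cylinder is unchanged — 1 connected region; (whole slice rotated 75° about Z — lengths, areas and connectivity unchanged). The result has 1 disconnected region.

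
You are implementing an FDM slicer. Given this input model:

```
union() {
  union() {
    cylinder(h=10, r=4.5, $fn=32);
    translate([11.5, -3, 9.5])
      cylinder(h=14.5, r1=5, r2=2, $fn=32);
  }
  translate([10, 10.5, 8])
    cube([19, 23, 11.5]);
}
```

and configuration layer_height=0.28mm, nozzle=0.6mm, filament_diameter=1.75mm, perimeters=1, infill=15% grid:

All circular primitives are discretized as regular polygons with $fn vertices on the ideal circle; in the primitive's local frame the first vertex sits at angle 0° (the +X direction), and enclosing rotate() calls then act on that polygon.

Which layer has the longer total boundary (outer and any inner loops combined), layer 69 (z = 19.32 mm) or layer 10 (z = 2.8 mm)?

layer 69 (z = 19.32 mm)

Layer 69 (z = 19.32): the cylinder is absent (z outside [0, 10]); the cone at (11.5, -3) contributes a regular 32-gon of circumradius 2.968 (interpolated between r1=5 and r2=2 at t=0.677) (perimeter = 2·32·2.968·sin(180°/32) = 18.62 mm); Merging all regions: only the cone at (11.5, -3) is present, so the union is just that shape — boundary = 18.62 mm; the 19×23 cube at (10, 10.5) contributes its full rectangle (perimeter 84.00 mm); Merging all regions: the 2 present regions are separate (no shared area or edge), so areas and boundary lengths simply add and each stays a separate island — boundary = 102.62 mm. So its perimeter = 102.62 mm. Layer 10 (z = 2.8): the r=4.5 cylinder gives a regular 32-gon of circumradius 4.5 (constant along its height) (perimeter = 2·32·4.500·sin(180°/32) = 28.23 mm); the cone at (11.5, -3) is not intersected at this z (z outside [9.5, 24]); Combining (union): only the r=4.5 cylinder is present, so the union is just that shape — boundary = 28.23 mm; the cube at (10, 10.5) is not intersected at this z (z outside [8, 19.5]); Combining (union): only the result so far is present, so the union is just that shape — boundary = 28.23 mm. So its perimeter = 28.23 mm. Layer 69 is larger (102.62 vs 28.23 mm).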